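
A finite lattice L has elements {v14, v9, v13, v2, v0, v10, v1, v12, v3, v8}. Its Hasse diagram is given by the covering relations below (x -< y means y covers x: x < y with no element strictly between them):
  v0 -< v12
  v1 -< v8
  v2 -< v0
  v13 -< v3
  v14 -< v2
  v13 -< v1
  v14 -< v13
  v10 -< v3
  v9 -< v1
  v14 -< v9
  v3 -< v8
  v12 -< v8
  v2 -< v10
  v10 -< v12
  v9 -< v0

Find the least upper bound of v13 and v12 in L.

Common upper bounds of {v13, v12}: v8.
The least among these is v8.

v8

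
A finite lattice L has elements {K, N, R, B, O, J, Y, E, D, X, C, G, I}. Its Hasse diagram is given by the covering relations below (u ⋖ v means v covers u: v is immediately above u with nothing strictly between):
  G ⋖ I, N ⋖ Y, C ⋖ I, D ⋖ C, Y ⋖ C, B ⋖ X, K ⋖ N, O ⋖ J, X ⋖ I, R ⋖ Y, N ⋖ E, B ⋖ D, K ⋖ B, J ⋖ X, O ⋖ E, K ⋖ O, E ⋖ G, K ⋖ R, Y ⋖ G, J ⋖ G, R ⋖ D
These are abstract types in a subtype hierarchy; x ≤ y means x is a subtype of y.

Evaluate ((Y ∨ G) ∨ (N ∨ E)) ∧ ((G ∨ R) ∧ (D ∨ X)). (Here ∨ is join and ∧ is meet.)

G

Y ∨ G = G
N ∨ E = E
G ∨ E = G
G ∨ R = G
D ∨ X = I
G ∧ I = G
G ∧ G = G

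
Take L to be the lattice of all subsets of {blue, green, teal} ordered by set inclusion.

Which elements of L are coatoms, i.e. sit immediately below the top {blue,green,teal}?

{blue,green}, {blue,teal}, {green,teal}

The coatoms are exactly the elements covered by {blue,green,teal}: {blue,green}, {blue,teal}, {green,teal}.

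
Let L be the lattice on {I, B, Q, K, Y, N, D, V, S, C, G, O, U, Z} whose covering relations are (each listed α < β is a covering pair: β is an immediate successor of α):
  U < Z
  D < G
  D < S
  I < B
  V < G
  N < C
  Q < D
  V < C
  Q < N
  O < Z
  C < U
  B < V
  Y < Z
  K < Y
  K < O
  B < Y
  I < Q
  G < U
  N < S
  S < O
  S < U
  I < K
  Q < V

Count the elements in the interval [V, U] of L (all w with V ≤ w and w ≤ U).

4

The interval [V, U] = {C, G, U, V}, which has 4 elements.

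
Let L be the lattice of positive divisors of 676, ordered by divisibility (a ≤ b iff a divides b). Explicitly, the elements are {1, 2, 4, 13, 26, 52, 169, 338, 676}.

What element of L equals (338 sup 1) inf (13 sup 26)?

26

338 ∨ 1 = 338
13 ∨ 26 = 26
338 ∧ 26 = 26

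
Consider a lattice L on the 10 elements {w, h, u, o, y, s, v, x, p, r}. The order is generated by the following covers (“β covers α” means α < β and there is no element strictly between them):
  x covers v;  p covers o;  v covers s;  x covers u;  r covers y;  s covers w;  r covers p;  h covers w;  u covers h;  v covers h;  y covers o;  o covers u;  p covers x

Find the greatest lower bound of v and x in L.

v

Common lower bounds of {v, x}: h, s, v, w.
The greatest among these is v.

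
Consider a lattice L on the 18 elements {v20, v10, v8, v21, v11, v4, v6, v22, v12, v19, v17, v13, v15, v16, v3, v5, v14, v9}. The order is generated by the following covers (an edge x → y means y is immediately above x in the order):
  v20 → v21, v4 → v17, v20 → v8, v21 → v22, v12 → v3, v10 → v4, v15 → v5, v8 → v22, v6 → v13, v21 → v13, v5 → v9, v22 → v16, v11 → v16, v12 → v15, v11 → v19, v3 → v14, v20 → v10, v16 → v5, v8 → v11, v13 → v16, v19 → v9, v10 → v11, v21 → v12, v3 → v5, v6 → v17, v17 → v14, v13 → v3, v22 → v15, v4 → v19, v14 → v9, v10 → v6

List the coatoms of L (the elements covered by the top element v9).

v14, v19, v5

The coatoms are exactly the elements covered by v9: v14, v19, v5.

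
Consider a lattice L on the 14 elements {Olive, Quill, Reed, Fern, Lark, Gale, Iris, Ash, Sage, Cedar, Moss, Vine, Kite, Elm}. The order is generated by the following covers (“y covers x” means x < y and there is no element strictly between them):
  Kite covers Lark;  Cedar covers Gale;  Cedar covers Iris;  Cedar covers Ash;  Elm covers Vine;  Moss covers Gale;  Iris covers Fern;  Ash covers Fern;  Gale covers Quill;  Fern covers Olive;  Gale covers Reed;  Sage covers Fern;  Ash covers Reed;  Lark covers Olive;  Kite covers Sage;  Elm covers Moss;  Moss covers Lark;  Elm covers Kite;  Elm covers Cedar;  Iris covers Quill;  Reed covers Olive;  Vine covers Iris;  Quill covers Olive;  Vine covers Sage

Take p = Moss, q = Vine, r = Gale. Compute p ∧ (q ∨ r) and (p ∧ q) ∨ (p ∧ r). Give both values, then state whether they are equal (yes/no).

q ∨ r = Elm, so p ∧ (q ∨ r) = Moss ∧ Elm = Moss.
p ∧ q = Quill and p ∧ r = Gale, so (p ∧ q) ∨ (p ∧ r) = Quill ∨ Gale = Gale.
Equal: no.

Moss; Gale; no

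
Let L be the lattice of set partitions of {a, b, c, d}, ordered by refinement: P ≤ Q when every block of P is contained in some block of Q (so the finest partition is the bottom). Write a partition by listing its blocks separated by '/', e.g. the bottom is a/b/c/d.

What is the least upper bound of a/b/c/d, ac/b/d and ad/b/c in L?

acd/b

Common upper bounds of {a/b/c/d, ac/b/d, ad/b/c}: abcd, acd/b.
The least among these is acd/b.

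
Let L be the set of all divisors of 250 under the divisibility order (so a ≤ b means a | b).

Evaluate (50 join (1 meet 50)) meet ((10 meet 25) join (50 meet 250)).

1 ∧ 50 = 1
50 ∨ 1 = 50
10 ∧ 25 = 5
50 ∧ 250 = 50
5 ∨ 50 = 50
50 ∧ 50 = 50

50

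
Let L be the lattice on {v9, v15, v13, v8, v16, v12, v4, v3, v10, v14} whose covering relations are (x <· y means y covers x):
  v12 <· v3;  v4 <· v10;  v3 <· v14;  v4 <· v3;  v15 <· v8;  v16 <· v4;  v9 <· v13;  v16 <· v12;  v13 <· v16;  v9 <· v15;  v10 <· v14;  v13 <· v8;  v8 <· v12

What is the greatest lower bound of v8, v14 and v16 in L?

Common lower bounds of {v8, v14, v16}: v13, v9.
The greatest among these is v13.

v13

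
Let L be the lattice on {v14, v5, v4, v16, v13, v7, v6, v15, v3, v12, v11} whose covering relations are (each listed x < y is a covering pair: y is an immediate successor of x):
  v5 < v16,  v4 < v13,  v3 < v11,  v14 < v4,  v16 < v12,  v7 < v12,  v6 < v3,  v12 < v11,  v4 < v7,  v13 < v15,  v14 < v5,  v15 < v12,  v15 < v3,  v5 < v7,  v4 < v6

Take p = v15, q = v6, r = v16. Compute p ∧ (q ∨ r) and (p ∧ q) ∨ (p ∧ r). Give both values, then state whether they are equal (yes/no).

v15; v4; no

q ∨ r = v11, so p ∧ (q ∨ r) = v15 ∧ v11 = v15.
p ∧ q = v4 and p ∧ r = v14, so (p ∧ q) ∨ (p ∧ r) = v4 ∨ v14 = v4.
Equal: no.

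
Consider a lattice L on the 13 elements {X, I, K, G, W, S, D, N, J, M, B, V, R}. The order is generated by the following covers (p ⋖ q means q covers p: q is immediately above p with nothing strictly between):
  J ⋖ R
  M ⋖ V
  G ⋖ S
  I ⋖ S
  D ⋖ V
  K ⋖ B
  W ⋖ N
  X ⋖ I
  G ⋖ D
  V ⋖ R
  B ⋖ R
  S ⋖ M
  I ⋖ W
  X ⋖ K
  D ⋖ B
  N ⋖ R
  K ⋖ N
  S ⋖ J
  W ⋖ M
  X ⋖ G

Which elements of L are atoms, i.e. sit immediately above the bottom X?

The atoms are exactly the elements that cover X: G, I, K.

G, I, K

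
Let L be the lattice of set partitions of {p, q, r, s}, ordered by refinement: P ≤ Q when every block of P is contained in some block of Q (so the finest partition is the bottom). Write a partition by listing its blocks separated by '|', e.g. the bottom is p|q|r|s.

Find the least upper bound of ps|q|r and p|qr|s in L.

ps|qr

The join of ps|q|r and p|qr|s merges any blocks that overlap across the partitions, giving ps|qr.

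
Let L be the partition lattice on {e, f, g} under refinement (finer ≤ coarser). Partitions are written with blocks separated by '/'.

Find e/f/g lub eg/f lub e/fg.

efg

Common upper bounds of {e/f/g, eg/f, e/fg}: efg.
The least among these is efg.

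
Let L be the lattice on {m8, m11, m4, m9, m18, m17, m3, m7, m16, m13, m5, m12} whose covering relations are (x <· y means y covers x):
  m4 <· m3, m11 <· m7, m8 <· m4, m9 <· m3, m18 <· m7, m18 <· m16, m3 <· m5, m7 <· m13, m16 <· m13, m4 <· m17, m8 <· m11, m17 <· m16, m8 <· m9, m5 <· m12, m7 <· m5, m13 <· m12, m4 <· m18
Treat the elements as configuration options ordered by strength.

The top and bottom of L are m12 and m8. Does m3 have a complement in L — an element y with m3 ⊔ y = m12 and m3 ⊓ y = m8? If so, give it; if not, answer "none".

For every candidate y, either m3 ∨ y ≠ m12 or m3 ∧ y ≠ m8; no complement exists.

none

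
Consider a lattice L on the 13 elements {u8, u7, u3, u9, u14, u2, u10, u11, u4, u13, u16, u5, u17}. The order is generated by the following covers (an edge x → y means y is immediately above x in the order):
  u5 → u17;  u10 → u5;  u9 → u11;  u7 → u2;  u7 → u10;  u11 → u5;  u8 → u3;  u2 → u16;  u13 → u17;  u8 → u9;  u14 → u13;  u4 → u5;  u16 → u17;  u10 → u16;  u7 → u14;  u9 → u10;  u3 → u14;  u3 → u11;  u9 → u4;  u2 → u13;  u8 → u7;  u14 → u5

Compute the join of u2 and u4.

Common upper bounds of {u2, u4}: u17.
The least among these is u17.

u17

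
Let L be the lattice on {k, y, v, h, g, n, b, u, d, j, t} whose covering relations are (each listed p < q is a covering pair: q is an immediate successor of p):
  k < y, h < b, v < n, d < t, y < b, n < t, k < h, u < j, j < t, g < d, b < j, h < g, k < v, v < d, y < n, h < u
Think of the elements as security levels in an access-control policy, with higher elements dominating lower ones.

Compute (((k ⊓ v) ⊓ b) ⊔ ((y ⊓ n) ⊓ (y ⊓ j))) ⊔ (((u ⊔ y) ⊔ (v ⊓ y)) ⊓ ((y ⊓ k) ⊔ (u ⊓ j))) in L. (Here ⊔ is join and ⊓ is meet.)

j

k ∧ v = k
k ∧ b = k
y ∧ n = y
y ∧ j = y
y ∧ y = y
k ∨ y = y
u ∨ y = j
v ∧ y = k
j ∨ k = j
y ∧ k = k
u ∧ j = u
k ∨ u = u
j ∧ u = u
y ∨ u = j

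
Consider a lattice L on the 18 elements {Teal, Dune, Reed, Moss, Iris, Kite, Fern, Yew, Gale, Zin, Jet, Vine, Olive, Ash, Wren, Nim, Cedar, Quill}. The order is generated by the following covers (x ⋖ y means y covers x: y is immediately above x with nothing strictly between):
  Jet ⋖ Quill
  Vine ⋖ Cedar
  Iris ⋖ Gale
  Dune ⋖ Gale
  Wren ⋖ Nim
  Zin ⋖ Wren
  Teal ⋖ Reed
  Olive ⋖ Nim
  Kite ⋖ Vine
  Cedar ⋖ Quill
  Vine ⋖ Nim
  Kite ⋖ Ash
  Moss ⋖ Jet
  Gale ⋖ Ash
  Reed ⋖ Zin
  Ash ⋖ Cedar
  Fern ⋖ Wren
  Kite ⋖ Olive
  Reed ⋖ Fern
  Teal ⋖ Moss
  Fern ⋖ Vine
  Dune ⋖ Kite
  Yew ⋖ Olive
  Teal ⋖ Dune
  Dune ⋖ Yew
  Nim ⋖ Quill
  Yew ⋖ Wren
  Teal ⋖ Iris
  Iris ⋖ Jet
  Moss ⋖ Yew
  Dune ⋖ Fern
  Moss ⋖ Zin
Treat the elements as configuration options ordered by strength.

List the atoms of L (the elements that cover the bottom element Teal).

Dune, Iris, Moss, Reed

The atoms are exactly the elements that cover Teal: Dune, Iris, Moss, Reed.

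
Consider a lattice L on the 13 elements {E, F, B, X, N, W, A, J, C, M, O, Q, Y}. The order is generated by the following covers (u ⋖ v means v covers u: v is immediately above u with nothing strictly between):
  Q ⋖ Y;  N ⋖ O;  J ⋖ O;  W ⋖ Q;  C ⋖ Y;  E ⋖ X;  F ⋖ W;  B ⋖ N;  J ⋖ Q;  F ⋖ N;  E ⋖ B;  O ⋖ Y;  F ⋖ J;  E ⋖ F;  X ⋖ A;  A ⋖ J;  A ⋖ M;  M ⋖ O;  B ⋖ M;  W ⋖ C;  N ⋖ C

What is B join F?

N

Common upper bounds of {B, F}: C, N, O, Y.
The least among these is N.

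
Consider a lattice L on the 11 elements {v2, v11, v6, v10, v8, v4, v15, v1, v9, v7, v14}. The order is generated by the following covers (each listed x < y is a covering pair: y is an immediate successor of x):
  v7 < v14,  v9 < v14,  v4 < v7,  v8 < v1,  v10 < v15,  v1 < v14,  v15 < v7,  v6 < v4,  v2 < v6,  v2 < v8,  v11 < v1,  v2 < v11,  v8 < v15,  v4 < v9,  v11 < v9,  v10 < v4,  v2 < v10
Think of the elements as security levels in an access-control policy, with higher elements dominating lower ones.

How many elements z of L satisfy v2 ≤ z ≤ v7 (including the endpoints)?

The interval [v2, v7] = {v10, v15, v2, v4, v6, v7, v8}, which has 7 elements.

7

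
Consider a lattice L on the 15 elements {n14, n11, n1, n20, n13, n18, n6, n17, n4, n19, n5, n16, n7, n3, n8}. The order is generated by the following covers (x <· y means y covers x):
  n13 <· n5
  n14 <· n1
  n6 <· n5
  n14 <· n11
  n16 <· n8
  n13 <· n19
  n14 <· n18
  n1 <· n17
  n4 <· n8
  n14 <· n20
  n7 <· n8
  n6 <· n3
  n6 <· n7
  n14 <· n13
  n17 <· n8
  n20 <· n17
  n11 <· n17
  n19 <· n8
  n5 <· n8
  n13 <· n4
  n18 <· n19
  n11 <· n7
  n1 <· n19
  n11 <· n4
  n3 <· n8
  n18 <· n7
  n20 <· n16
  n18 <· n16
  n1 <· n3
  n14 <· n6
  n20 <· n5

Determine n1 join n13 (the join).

n19

Common upper bounds of {n1, n13}: n19, n8.
The least among these is n19.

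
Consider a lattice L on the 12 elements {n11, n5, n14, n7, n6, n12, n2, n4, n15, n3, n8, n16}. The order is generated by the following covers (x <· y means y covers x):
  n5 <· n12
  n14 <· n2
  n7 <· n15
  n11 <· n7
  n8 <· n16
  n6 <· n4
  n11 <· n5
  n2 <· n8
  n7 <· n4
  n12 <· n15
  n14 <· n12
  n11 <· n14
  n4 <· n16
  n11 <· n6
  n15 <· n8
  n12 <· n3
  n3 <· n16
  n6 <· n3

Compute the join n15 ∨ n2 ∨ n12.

n8

Common upper bounds of {n15, n2, n12}: n16, n8.
The least among these is n8.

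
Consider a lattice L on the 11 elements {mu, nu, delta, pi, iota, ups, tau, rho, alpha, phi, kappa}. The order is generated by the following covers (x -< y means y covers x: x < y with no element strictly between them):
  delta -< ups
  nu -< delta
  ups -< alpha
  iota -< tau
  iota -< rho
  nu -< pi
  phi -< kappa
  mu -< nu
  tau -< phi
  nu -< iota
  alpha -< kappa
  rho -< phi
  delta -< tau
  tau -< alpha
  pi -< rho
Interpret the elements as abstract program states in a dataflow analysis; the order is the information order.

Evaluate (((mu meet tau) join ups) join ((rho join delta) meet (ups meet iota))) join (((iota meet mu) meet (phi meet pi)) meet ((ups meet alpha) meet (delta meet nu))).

mu ∧ tau = mu
mu ∨ ups = ups
rho ∨ delta = phi
ups ∧ iota = nu
phi ∧ nu = nu
ups ∨ nu = ups
iota ∧ mu = mu
phi ∧ pi = pi
mu ∧ pi = mu
ups ∧ alpha = ups
delta ∧ nu = nu
ups ∧ nu = nu
mu ∧ nu = mu
ups ∨ mu = ups

ups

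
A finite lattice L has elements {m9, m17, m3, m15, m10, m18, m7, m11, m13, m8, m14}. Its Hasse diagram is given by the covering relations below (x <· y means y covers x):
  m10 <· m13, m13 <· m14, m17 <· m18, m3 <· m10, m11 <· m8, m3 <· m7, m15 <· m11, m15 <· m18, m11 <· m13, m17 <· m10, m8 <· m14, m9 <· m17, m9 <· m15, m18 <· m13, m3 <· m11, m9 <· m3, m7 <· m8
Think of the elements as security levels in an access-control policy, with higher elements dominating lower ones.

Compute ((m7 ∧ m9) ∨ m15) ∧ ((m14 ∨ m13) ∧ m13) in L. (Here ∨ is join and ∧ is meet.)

m15

m7 ∧ m9 = m9
m9 ∨ m15 = m15
m14 ∨ m13 = m14
m14 ∧ m13 = m13
m15 ∧ m13 = m15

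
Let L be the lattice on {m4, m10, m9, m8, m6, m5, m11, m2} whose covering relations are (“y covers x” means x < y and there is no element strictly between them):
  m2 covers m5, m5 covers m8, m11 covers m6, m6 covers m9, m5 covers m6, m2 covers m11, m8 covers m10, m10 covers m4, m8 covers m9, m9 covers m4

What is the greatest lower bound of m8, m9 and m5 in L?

Common lower bounds of {m8, m9, m5}: m4, m9.
The greatest among these is m9.

m9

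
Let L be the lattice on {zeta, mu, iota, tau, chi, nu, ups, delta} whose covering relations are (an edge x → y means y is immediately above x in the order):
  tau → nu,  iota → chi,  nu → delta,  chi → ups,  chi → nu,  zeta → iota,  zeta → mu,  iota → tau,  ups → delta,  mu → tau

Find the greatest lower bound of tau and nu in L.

tau

Common lower bounds of {tau, nu}: iota, mu, tau, zeta.
The greatest among these is tau.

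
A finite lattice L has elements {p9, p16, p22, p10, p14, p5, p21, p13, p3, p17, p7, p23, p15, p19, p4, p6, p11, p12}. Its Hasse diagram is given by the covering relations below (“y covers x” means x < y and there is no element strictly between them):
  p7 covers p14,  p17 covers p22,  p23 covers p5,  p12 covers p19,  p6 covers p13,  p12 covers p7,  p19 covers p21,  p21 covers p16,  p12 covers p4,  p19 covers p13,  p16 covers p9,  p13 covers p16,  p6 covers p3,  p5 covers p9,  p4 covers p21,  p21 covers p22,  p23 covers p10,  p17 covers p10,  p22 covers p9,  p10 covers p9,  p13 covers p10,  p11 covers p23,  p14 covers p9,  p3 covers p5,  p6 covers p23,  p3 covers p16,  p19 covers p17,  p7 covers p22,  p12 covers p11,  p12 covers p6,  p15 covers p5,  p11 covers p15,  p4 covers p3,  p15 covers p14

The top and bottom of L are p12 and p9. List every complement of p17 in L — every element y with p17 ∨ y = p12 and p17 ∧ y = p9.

p14, p15, p3, p5

Need y with p17 ∨ y = p12 and p17 ∧ y = p9.
Checking each element gives: p14, p15, p3, p5.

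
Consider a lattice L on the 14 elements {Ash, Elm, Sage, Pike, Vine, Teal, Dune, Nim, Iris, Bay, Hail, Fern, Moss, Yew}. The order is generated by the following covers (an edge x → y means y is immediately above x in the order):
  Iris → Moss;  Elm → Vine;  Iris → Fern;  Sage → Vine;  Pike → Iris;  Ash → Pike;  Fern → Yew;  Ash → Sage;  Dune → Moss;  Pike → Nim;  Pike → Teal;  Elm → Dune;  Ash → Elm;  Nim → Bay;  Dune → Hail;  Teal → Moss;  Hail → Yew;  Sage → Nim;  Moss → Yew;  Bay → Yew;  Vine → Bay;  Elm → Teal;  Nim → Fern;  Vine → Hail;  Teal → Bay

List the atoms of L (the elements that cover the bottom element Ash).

The atoms are exactly the elements that cover Ash: Elm, Pike, Sage.

Elm, Pike, Sage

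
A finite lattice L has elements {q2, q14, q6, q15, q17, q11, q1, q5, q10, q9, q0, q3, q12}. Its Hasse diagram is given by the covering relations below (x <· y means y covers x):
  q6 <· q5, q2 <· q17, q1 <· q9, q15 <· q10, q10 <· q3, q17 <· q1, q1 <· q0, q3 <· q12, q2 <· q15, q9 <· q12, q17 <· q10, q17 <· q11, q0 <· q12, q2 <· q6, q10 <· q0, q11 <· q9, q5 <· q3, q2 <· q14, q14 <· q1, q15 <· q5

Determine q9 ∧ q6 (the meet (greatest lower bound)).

q2

Common lower bounds of {q9, q6}: q2.
The greatest among these is q2.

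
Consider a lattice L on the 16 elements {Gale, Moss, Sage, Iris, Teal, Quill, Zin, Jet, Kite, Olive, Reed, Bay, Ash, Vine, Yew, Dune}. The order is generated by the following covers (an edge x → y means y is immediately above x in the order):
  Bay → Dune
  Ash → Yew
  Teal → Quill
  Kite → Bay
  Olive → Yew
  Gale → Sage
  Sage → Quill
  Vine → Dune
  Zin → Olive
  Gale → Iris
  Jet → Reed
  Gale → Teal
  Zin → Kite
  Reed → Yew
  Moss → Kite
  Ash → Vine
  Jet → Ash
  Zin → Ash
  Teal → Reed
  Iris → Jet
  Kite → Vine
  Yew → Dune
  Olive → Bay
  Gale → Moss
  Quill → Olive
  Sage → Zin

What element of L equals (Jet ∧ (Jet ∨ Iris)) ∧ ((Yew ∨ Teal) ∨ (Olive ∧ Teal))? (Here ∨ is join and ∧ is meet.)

Jet

Jet ∨ Iris = Jet
Jet ∧ Jet = Jet
Yew ∨ Teal = Yew
Olive ∧ Teal = Teal
Yew ∨ Teal = Yew
Jet ∧ Yew = Jet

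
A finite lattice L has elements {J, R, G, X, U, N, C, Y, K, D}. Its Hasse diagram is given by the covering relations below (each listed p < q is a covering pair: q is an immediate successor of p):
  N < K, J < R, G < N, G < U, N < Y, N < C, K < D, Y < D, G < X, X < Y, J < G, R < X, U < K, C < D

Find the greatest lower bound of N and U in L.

Common lower bounds of {N, U}: G, J.
The greatest among these is G.

G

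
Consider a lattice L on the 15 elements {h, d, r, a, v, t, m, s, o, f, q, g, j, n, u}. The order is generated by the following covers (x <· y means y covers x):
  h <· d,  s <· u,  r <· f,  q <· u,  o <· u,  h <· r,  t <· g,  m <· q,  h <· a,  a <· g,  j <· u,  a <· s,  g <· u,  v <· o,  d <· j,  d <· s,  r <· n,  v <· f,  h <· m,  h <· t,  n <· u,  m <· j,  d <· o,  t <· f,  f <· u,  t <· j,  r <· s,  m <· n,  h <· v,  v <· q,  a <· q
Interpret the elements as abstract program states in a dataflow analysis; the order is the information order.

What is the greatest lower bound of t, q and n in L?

Common lower bounds of {t, q, n}: h.
The greatest among these is h.

h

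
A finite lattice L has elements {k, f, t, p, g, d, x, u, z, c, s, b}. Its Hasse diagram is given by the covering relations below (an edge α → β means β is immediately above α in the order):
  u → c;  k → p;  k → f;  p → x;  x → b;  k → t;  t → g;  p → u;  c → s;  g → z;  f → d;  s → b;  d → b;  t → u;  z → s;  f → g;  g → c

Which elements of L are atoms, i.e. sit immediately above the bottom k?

f, p, t

The atoms are exactly the elements that cover k: f, p, t.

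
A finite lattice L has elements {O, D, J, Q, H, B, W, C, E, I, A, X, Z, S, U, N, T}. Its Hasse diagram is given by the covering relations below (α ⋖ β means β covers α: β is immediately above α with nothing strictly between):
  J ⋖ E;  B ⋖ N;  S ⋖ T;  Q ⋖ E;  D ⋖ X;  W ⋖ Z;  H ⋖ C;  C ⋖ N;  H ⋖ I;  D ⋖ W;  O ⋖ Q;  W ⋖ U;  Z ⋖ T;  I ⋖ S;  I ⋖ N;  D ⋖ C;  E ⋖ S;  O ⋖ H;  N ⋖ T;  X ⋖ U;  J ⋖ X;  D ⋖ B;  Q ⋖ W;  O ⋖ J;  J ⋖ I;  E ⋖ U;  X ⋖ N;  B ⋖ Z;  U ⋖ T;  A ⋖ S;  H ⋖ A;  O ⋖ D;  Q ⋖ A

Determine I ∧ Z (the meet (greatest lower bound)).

O

Common lower bounds of {I, Z}: O.
The greatest among these is O.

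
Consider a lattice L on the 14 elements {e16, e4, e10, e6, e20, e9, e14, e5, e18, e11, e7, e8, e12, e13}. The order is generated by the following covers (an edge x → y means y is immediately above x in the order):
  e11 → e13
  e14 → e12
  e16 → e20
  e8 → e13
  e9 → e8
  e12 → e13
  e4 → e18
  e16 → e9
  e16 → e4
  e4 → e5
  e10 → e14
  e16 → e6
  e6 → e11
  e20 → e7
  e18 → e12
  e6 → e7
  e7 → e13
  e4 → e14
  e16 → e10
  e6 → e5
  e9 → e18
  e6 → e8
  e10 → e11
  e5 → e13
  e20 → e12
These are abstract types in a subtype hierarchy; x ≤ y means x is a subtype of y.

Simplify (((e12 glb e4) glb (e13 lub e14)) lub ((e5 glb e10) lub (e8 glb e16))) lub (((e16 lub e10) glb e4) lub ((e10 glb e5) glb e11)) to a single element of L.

e12 ∧ e4 = e4
e13 ∨ e14 = e13
e4 ∧ e13 = e4
e5 ∧ e10 = e16
e8 ∧ e16 = e16
e16 ∨ e16 = e16
e4 ∨ e16 = e4
e16 ∨ e10 = e10
e10 ∧ e4 = e16
e10 ∧ e5 = e16
e16 ∧ e11 = e16
e16 ∨ e16 = e16
e4 ∨ e16 = e4

e4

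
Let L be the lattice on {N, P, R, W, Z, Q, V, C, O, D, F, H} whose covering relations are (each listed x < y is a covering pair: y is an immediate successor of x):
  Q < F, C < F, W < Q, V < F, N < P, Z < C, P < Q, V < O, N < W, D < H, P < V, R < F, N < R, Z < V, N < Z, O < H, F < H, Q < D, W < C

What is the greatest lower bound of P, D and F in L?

Common lower bounds of {P, D, F}: N, P.
The greatest among these is P.

P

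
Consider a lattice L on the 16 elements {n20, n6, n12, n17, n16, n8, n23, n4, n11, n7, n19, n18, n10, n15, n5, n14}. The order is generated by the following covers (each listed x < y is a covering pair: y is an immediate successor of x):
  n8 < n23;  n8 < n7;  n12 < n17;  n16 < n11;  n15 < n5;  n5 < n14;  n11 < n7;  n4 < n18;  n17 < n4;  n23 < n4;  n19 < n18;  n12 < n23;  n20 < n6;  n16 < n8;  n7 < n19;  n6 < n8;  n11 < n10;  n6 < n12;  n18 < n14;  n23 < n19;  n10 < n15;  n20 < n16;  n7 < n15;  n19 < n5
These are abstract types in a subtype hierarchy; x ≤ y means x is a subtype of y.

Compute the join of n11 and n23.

n19

Common upper bounds of {n11, n23}: n14, n18, n19, n5.
The least among these is n19.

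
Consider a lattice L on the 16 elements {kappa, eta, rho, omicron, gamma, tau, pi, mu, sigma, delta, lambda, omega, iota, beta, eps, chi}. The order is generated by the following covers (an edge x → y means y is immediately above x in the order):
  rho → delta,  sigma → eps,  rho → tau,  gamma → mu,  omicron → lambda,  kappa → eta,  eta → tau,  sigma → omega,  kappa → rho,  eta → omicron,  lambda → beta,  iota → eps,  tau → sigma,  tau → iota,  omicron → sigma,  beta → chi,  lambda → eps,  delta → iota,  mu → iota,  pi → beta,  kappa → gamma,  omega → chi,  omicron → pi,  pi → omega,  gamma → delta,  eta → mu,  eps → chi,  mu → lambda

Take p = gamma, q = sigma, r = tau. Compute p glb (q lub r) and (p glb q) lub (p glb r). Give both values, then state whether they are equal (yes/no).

kappa; kappa; yes

q lub r = sigma, so p glb (q lub r) = gamma glb sigma = kappa.
p glb q = kappa and p glb r = kappa, so (p glb q) lub (p glb r) = kappa lub kappa = kappa.
Equal: yes.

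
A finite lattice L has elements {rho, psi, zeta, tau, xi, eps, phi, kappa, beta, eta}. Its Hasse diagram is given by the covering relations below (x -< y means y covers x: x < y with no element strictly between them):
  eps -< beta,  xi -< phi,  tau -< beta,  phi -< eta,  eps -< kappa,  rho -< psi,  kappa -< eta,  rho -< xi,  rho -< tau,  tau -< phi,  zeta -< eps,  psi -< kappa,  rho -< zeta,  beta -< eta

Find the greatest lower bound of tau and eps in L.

Common lower bounds of {tau, eps}: rho.
The greatest among these is rho.

rho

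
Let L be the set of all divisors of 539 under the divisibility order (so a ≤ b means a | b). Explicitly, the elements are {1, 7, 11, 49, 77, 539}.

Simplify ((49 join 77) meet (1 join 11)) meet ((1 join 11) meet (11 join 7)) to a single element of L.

11

49 ∨ 77 = 539
1 ∨ 11 = 11
539 ∧ 11 = 11
1 ∨ 11 = 11
11 ∨ 7 = 77
11 ∧ 77 = 11
11 ∧ 11 = 11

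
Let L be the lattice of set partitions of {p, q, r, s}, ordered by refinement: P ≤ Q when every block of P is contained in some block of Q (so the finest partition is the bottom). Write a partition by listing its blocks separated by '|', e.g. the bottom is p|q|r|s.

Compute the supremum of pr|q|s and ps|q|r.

The join of pr|q|s and ps|q|r merges any blocks that overlap across the partitions, giving prs|q.

prs|q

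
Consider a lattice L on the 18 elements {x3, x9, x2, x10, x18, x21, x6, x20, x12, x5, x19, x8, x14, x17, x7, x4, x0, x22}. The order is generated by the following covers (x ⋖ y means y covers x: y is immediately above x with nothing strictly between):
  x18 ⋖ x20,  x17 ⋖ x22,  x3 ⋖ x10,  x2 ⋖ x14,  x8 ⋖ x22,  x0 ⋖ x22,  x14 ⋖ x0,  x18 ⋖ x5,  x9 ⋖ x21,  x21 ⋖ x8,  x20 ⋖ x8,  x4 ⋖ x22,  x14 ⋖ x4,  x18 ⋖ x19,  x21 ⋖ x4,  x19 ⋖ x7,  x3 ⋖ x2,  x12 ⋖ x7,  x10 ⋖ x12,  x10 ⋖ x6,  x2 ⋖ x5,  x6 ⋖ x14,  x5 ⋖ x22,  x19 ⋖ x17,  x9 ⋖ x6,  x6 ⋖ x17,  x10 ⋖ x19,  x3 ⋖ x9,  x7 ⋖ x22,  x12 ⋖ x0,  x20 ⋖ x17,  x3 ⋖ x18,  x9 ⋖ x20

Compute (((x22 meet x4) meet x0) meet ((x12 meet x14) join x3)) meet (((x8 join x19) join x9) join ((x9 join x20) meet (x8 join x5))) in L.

x10

x22 ∧ x4 = x4
x4 ∧ x0 = x14
x12 ∧ x14 = x10
x10 ∨ x3 = x10
x14 ∧ x10 = x10
x8 ∨ x19 = x22
x22 ∨ x9 = x22
x9 ∨ x20 = x20
x8 ∨ x5 = x22
x20 ∧ x22 = x20
x22 ∨ x20 = x22
x10 ∧ x22 = x10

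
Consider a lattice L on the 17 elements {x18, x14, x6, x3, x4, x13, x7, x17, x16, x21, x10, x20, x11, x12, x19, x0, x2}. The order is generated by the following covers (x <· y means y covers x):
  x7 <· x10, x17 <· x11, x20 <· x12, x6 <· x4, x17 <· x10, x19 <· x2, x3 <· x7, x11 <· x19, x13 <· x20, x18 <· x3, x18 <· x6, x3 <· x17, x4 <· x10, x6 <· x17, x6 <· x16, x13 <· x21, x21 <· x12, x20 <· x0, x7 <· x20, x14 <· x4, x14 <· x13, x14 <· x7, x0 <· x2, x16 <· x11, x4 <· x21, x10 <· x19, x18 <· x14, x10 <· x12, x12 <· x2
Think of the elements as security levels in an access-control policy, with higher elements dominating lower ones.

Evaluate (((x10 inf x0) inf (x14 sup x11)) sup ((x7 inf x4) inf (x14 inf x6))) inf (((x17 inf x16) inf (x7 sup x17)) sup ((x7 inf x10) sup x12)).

x7

x10 ∧ x0 = x7
x14 ∨ x11 = x19
x7 ∧ x19 = x7
x7 ∧ x4 = x14
x14 ∧ x6 = x18
x14 ∧ x18 = x18
x7 ∨ x18 = x7
x17 ∧ x16 = x6
x7 ∨ x17 = x10
x6 ∧ x10 = x6
x7 ∧ x10 = x7
x7 ∨ x12 = x12
x6 ∨ x12 = x12
x7 ∧ x12 = x7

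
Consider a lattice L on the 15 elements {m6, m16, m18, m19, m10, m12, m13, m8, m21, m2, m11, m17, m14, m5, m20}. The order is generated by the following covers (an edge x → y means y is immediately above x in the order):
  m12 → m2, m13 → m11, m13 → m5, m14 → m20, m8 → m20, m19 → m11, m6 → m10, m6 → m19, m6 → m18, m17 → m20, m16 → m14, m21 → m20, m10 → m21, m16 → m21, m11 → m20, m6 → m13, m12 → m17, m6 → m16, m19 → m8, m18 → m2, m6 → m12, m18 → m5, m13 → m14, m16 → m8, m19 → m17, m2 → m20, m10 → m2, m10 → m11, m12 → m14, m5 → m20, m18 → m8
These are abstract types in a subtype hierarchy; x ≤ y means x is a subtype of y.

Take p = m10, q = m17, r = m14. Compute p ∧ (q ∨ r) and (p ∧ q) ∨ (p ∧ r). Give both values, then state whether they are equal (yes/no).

m10; m6; no

q ∨ r = m20, so p ∧ (q ∨ r) = m10 ∧ m20 = m10.
p ∧ q = m6 and p ∧ r = m6, so (p ∧ q) ∨ (p ∧ r) = m6 ∨ m6 = m6.
Equal: no.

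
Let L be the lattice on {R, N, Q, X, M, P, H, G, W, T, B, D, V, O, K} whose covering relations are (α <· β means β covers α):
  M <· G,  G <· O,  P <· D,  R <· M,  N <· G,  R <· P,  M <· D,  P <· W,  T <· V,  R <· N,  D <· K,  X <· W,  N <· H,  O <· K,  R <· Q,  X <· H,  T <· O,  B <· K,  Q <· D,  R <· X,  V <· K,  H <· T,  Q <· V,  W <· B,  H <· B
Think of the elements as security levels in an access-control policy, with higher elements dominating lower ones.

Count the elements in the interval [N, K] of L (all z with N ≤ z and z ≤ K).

The interval [N, K] = {B, G, H, K, N, O, T, V}, which has 8 elements.

8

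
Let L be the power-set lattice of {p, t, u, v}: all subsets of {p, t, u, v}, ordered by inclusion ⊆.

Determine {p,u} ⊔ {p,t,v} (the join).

{p,t,u,v}

Common upper bounds of {{p,u}, {p,t,v}}: {p,t,u,v}.
The least among these is {p,t,u,v}.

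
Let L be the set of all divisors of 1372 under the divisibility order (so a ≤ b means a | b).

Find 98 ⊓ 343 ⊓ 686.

49

In the divisibility order, the meet is the greatest common divisor: gcd(98, 343, 686) = 49.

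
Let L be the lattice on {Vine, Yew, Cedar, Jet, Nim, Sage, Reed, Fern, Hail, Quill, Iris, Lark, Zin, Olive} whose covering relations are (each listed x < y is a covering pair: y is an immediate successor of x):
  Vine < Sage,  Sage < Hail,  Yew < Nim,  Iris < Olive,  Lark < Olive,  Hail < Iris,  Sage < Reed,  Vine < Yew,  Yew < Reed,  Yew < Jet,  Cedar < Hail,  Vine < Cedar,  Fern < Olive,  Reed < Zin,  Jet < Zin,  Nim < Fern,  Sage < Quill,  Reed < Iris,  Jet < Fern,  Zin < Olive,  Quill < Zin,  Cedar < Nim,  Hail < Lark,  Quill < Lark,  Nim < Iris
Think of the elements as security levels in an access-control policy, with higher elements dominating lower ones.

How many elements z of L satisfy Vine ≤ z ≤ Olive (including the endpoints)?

14

The interval [Vine, Olive] = {Cedar, Fern, Hail, Iris, Jet, Lark, Nim, Olive, Quill, Reed, Sage, Vine, Yew, Zin}, which has 14 elements.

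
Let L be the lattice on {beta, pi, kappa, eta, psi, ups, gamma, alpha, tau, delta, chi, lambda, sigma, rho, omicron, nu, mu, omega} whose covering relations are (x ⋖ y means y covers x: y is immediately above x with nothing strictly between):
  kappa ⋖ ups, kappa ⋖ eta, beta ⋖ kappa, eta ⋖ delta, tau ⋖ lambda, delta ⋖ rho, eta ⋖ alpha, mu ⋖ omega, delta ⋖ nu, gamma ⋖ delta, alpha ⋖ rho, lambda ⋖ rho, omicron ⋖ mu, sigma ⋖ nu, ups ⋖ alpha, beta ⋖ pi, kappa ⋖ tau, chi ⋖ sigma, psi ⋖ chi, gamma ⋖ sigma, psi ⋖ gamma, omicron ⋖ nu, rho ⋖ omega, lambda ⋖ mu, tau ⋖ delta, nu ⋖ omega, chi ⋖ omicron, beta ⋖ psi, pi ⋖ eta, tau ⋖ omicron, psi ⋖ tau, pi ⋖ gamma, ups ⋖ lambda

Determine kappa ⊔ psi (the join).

Common upper bounds of {kappa, psi}: delta, lambda, mu, nu, omega, omicron, rho, tau.
The least among these is tau.

tau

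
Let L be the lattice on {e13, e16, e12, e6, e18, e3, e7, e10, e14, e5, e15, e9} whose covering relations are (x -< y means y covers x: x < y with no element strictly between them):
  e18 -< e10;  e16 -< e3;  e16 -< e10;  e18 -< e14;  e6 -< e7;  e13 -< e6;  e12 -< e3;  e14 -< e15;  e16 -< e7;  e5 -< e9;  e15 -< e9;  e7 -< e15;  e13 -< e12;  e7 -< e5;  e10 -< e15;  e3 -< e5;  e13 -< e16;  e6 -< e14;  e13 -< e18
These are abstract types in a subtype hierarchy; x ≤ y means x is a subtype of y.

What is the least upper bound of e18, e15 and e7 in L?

e15

Common upper bounds of {e18, e15, e7}: e15, e9.
The least among these is e15.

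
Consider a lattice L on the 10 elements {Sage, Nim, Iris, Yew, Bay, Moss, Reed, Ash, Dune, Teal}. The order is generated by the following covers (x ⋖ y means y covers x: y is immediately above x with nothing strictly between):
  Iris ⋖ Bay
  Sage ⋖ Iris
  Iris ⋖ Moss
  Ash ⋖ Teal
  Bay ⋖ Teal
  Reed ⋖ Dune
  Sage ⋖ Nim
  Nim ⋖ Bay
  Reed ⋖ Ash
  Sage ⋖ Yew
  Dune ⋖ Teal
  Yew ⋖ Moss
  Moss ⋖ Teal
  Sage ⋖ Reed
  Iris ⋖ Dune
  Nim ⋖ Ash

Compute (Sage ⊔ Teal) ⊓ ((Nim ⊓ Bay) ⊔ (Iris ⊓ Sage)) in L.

Sage ∨ Teal = Teal
Nim ∧ Bay = Nim
Iris ∧ Sage = Sage
Nim ∨ Sage = Nim
Teal ∧ Nim = Nim

Nim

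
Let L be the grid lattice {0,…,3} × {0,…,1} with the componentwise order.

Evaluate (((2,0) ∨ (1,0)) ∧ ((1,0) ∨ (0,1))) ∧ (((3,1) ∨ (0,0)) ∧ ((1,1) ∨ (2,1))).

(2,0) ∨ (1,0) = (2,0)
(1,0) ∨ (0,1) = (1,1)
(2,0) ∧ (1,1) = (1,0)
(3,1) ∨ (0,0) = (3,1)
(1,1) ∨ (2,1) = (2,1)
(3,1) ∧ (2,1) = (2,1)
(1,0) ∧ (2,1) = (1,0)

(1,0)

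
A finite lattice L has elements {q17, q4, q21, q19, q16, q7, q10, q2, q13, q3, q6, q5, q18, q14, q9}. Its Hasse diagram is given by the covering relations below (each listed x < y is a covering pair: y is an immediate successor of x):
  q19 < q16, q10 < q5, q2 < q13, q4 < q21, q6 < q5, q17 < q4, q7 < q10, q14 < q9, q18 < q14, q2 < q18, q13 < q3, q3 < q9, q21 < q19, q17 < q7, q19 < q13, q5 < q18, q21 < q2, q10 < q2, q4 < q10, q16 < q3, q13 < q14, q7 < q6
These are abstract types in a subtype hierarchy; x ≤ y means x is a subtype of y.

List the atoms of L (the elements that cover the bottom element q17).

q4, q7

The atoms are exactly the elements that cover q17: q4, q7.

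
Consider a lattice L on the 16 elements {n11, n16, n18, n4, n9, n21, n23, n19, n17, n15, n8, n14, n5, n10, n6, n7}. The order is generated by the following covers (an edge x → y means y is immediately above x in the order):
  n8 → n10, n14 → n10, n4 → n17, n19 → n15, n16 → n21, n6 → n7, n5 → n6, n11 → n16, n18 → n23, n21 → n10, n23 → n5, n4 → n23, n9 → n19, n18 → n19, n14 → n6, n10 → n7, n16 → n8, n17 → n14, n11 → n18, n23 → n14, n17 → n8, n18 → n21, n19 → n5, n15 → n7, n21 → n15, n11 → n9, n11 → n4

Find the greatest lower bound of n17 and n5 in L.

n4

Common lower bounds of {n17, n5}: n11, n4.
The greatest among these is n4.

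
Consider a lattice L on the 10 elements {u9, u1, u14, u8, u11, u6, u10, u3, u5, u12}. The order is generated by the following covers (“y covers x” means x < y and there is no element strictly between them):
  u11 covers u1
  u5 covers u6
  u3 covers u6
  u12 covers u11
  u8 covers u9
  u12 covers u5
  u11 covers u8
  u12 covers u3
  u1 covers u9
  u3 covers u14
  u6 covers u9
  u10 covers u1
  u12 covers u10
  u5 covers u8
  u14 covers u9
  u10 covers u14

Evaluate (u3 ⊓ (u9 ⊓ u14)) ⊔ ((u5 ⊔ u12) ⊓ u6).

u9 ∧ u14 = u9
u3 ∧ u9 = u9
u5 ∨ u12 = u12
u12 ∧ u6 = u6
u9 ∨ u6 = u6

u6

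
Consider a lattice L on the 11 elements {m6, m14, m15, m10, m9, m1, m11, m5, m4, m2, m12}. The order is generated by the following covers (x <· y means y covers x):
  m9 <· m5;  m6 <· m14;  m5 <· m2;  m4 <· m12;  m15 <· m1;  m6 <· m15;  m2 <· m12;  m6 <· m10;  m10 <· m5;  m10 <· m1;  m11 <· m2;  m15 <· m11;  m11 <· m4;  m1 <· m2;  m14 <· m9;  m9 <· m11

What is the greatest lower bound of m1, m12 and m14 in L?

m6

Common lower bounds of {m1, m12, m14}: m6.
The greatest among these is m6.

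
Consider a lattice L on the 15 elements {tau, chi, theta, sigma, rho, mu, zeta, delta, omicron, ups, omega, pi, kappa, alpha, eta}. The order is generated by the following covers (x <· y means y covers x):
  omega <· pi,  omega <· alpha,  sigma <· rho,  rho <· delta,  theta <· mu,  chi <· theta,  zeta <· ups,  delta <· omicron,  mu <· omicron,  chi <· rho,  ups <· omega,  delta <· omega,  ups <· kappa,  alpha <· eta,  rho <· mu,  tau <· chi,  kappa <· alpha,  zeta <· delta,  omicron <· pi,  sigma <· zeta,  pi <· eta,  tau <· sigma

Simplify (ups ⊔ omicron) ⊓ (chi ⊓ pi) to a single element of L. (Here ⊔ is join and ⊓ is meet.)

chi

ups ∨ omicron = pi
chi ∧ pi = chi
pi ∧ chi = chi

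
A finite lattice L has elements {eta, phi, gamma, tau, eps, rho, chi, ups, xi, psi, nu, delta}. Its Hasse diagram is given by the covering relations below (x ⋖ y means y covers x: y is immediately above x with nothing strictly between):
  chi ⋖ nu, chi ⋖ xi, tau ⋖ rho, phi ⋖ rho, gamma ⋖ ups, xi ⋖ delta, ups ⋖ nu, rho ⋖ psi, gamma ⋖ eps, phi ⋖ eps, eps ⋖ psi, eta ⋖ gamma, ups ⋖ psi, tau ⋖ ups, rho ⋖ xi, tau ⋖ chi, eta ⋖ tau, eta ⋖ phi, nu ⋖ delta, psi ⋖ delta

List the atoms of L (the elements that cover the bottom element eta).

gamma, phi, tau

The atoms are exactly the elements that cover eta: gamma, phi, tau.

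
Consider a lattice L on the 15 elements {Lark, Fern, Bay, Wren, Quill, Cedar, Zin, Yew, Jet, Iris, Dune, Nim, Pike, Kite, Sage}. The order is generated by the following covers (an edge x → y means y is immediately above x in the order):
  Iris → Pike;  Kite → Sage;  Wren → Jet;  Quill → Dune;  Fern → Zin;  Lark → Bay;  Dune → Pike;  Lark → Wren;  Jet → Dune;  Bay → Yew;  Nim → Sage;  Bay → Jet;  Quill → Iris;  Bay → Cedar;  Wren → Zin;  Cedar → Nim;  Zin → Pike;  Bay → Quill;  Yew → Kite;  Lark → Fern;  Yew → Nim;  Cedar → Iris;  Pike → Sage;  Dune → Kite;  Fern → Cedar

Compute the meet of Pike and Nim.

Common lower bounds of {Pike, Nim}: Bay, Cedar, Fern, Lark.
The greatest among these is Cedar.

Cedar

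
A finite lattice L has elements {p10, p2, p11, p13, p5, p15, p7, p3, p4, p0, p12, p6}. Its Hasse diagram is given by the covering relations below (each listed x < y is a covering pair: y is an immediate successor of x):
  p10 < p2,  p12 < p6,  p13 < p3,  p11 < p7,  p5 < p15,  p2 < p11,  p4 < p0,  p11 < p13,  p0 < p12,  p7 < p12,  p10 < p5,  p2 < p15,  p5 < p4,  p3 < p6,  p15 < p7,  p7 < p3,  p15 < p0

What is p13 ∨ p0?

p6

Common upper bounds of {p13, p0}: p6.
The least among these is p6.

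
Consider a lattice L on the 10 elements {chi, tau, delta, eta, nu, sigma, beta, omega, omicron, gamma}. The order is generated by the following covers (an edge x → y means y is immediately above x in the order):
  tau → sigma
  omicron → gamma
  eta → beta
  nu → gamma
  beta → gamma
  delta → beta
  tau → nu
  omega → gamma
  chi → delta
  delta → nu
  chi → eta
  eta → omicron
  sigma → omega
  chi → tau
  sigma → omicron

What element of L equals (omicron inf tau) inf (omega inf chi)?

chi

omicron ∧ tau = tau
omega ∧ chi = chi
tau ∧ chi = chi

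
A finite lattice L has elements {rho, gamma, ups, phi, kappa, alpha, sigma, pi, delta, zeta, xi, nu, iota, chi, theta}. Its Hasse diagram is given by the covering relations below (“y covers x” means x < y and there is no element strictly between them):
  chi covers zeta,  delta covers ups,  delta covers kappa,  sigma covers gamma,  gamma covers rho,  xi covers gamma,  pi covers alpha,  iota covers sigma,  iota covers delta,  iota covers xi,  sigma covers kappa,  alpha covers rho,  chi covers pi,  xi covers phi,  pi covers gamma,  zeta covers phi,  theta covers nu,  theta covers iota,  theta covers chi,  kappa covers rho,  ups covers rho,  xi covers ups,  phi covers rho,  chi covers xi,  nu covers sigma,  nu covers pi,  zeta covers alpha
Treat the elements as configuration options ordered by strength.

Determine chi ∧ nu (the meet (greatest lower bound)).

pi

Common lower bounds of {chi, nu}: alpha, gamma, pi, rho.
The greatest among these is pi.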